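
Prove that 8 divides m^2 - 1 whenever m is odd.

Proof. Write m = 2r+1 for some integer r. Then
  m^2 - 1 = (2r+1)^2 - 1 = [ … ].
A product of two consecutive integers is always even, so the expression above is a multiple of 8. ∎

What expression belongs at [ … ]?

(2r+1)^2 - 1 = 4r^2 + 4r + 1 - 1 = 4r^2 + 4r = 4r(r+1).
Since r and r+1 are consecutive, r(r+1) is even, and 4·(even) is a multiple of 8.

4r(r + 1)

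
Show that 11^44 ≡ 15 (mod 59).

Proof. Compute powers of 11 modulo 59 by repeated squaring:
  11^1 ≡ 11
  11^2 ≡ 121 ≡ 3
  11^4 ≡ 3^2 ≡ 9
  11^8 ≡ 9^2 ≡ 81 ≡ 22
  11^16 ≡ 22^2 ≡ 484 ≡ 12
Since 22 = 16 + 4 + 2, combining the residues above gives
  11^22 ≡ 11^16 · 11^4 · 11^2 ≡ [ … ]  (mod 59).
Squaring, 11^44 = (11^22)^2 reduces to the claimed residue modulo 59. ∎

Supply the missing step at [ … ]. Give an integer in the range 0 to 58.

11^16 · 11^4 · 11^2 ≡ 12 · 9 · 3 = 324.
324 mod 59 = 29, so 11^22 ≡ 29 (mod 59).

29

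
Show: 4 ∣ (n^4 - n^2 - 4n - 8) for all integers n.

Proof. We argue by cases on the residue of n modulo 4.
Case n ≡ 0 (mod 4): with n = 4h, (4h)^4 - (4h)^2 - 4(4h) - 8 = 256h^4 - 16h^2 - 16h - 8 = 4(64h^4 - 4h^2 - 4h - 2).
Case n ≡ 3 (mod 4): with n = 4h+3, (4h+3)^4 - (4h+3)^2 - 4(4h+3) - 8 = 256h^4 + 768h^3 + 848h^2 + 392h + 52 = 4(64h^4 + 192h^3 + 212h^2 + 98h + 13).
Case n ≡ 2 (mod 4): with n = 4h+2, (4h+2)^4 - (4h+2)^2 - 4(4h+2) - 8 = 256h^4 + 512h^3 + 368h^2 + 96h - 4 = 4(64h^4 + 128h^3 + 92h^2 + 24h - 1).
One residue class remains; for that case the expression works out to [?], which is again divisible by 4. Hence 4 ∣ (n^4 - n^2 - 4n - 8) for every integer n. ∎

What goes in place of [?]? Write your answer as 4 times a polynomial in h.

4(64h^4 + 64h^3 + 20h^2 - 2h - 3)

Only n ≡ 1 (mod 4) is unaccounted for. Put n = 4h+1:
(4h+1)^4 - (4h+1)^2 - 4(4h+1) - 8 expands to 256h^4 + 256h^3 + 80h^2 - 8h - 12,
and factoring out 4 leaves 4(64h^4 + 64h^3 + 20h^2 - 2h - 3).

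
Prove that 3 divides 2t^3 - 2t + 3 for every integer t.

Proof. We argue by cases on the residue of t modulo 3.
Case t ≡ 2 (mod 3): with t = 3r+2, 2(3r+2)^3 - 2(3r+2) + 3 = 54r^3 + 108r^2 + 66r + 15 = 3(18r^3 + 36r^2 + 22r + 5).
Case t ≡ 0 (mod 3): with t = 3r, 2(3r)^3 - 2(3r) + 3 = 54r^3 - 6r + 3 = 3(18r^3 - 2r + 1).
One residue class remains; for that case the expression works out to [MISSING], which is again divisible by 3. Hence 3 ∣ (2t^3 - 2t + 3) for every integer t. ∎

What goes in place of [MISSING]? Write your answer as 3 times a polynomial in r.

The residues treated are {2, 0}, so the missing case is t ≡ 1 (mod 3); write t = 3r+1.
Then 2(3r+1)^3 - 2(3r+1) + 3 = 54r^3 + 54r^2 + 12r + 3 = 3(18r^3 + 18r^2 + 4r + 1).

3(18r^3 + 18r^2 + 4r + 1)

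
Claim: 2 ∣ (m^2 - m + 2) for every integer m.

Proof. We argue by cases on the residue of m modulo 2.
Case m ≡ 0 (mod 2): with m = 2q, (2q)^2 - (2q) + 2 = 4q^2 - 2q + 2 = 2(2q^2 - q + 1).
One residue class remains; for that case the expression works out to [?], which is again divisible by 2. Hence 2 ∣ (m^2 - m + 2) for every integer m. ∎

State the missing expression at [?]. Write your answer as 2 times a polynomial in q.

The residues treated are {0}, so the missing case is m ≡ 1 (mod 2); write m = 2q+1.
Then (2q+1)^2 - (2q+1) + 2 = 4q^2 + 2q + 2 = 2(2q^2 + q + 1).

2(2q^2 + q + 1)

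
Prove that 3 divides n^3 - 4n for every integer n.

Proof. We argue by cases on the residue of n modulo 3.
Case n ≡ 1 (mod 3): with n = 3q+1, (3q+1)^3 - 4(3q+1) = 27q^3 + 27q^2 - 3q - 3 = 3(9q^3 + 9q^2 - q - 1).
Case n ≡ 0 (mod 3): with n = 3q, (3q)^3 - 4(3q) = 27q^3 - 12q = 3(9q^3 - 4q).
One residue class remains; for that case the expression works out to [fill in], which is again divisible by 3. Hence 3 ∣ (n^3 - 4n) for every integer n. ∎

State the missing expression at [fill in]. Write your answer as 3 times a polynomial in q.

3(9q^3 + 18q^2 + 8q)

Only n ≡ 2 (mod 3) is unaccounted for. Put n = 3q+2:
(3q+2)^3 - 4(3q+2) expands to 27q^3 + 54q^2 + 24q,
and factoring out 3 leaves 3(9q^3 + 18q^2 + 8q).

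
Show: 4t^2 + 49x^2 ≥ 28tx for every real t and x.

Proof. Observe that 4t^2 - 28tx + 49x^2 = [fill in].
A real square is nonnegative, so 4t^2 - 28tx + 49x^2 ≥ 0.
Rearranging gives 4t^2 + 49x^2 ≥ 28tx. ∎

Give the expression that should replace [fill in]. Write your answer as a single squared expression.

4t^2 - 28tx + 49x^2 is a perfect-square trinomial: the outer terms are (2t)^2 and (7x)^2, and the cross term is -2·2t·7x.
So 4t^2 - 28tx + 49x^2 = (2t - 7x)^2 ≥ 0.

(2t - 7x)^2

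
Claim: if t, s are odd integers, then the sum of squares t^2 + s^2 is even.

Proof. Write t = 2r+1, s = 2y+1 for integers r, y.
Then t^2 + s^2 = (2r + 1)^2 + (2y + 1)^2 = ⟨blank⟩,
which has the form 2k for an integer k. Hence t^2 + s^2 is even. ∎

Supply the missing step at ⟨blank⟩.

Expanding: (2r + 1)^2 + (2y + 1)^2 = 4r^2 + 4r + 4y^2 + 4y + 2.
Every term is even; pulling out the factor of 2 gives 2(2r^2 + 2r + 2y^2 + 2y + 1).

2(2r^2 + 2r + 2y^2 + 2y + 1)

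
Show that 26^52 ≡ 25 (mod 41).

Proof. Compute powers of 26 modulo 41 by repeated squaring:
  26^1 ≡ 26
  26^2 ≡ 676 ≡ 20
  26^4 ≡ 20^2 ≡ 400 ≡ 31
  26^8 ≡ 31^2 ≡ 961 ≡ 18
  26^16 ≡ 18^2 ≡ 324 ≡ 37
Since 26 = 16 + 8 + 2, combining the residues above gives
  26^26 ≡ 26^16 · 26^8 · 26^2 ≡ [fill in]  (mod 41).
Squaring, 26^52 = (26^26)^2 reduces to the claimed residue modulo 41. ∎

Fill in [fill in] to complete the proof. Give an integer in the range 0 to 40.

36

Multiply the listed residues: 37 · 18 · 20 = 666 → 13320.
Reducing modulo 41: 13320 = 324·41 + 36, so 26^26 ≡ 36.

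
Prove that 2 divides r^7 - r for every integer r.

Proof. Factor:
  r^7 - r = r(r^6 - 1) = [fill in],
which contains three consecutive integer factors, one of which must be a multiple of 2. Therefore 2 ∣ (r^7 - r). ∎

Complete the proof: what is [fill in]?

r^6 - 1 = (r^2 - 1)(r^4 + r^2 + 1), and r^2 - 1 = (r-1)(r+1).
So r(r^6 - 1) = (r - 1)r(r + 1)(r^4 + r^2 + 1).

(r - 1)r(r + 1)(r^4 + r^2 + 1)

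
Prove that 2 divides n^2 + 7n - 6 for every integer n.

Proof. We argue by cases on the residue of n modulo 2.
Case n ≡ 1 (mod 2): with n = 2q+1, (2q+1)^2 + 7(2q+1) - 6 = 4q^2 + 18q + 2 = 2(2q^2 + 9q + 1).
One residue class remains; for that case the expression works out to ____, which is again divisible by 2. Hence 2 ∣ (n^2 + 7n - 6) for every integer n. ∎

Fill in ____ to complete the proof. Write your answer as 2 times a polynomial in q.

Only n ≡ 0 (mod 2) is unaccounted for. Put n = 2q:
(2q)^2 + 7(2q) - 6 expands to 4q^2 + 14q - 6,
and factoring out 2 leaves 2(2q^2 + 7q - 3).

2(2q^2 + 7q - 3)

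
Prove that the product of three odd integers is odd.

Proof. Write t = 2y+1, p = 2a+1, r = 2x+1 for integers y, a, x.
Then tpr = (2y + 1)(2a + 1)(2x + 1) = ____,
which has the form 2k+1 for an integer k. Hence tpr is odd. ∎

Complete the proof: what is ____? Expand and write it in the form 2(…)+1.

2(4axy + 2ax + 2ay + a + 2xy + x + y) + 1

Expanding: (2y + 1)(2a + 1)(2x + 1) = 8axy + 4ax + 4ay + 2a + 4xy + 2x + 2y + 1.
Every term except the constant is even, so this is 2(4axy + 2ax + 2ay + a + 2xy + x + y) + 1,
and 4axy + 2ax + 2ay + a + 2xy + x + y ∈ ℤ gives the required form.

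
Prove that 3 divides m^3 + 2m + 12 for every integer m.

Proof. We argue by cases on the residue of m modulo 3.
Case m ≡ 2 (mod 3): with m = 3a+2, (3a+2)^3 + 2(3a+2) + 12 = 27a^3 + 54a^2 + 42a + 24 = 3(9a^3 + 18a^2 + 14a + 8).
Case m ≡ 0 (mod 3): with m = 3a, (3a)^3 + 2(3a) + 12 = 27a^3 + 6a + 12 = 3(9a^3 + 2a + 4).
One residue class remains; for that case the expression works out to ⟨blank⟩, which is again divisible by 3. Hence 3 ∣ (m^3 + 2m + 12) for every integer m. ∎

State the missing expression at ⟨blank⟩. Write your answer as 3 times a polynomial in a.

Only m ≡ 1 (mod 3) is unaccounted for. Put m = 3a+1:
(3a+1)^3 + 2(3a+1) + 12 expands to 27a^3 + 27a^2 + 15a + 15,
and factoring out 3 leaves 3(9a^3 + 9a^2 + 5a + 5).

3(9a^3 + 9a^2 + 5a + 5)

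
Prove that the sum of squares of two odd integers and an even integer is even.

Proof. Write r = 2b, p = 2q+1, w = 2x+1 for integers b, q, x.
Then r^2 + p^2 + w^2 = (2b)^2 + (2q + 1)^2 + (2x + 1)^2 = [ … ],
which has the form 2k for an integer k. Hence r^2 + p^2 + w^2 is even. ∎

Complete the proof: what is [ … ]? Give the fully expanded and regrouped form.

Expanding: (2b)^2 + (2q + 1)^2 + (2x + 1)^2 = 4b^2 + 4q^2 + 4q + 4x^2 + 4x + 2.
Every term is even; pulling out the factor of 2 gives 2(2b^2 + 2q^2 + 2q + 2x^2 + 2x + 1).

2(2b^2 + 2q^2 + 2q + 2x^2 + 2x + 1)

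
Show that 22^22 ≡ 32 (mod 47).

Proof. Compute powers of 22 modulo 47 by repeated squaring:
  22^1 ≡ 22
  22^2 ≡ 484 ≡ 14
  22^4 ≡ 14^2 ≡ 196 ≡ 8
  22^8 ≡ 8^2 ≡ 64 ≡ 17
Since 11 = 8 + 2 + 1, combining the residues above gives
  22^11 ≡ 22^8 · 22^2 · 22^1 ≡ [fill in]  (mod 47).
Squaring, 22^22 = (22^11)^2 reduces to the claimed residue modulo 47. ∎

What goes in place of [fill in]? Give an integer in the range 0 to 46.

22^8 · 22^2 · 22^1 ≡ 17 · 14 · 22 = 5236.
5236 mod 47 = 19, so 22^11 ≡ 19 (mod 47).

19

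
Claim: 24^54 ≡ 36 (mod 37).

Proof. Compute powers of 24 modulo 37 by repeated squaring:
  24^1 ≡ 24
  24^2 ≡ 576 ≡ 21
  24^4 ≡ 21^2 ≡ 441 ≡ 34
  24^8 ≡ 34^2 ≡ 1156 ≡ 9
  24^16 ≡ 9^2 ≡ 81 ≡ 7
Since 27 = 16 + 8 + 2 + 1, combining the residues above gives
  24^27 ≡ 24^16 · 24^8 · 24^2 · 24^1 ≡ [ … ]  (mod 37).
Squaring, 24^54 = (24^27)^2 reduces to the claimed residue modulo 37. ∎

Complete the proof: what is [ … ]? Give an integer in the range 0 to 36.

6

Multiply the listed residues: 7 · 9 · 21 · 24 = 63 → 1323 → 31752.
Reducing modulo 37: 31752 = 858·37 + 6, so 24^27 ≡ 6.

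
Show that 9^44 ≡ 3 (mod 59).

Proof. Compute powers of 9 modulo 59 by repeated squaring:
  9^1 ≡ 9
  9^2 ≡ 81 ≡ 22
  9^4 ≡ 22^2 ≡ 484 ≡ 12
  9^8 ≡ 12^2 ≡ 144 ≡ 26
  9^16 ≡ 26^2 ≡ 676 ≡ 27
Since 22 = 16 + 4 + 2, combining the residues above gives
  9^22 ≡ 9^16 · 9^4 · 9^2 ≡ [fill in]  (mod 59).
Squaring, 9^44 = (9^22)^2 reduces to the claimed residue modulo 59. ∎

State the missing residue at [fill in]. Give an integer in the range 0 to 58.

48

Multiply the listed residues: 27 · 12 · 22 = 324 → 7128.
Reducing modulo 59: 7128 = 120·59 + 48, so 9^22 ≡ 48.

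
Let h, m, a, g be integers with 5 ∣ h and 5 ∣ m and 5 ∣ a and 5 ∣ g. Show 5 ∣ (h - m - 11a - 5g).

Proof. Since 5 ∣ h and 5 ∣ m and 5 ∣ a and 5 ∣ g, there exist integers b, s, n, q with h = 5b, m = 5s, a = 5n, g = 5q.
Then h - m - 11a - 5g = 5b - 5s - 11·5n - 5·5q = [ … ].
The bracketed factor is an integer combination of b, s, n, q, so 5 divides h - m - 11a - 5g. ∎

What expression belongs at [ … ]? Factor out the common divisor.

5(b - 11n - 5q - s)

Each term has a factor of 5: 5b - 5s - 11·5n - 5·5q = 5·(b - 11n - 5q - s).
Since b - 11n - 5q - s is an integer, 5 ∣ (h - m - 11a - 5g).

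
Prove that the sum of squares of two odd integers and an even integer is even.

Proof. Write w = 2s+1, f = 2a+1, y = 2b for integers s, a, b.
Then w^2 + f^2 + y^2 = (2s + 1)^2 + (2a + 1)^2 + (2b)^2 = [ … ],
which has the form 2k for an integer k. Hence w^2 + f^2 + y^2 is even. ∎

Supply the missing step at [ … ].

2(2a^2 + 2a + 2b^2 + 2s^2 + 2s + 1)

(2s + 1)^2 + (2a + 1)^2 + (2b)^2 = 4a^2 + 4a + 4b^2 + 4s^2 + 4s + 2
= 2(2a^2 + 2a + 2b^2 + 2s^2 + 2s + 1).
Since 2a^2 + 2a + 2b^2 + 2s^2 + 2s + 1 is an integer, the sum of squares is of the form 2k for an integer k.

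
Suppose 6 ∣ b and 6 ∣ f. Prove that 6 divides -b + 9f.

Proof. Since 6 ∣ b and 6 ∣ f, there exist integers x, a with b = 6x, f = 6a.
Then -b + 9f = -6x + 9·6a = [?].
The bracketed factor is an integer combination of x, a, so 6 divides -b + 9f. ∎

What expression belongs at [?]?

6(9a - x)

Pull the common 6 out of every term: -6x + 9·6a = 6(9a - x).
9a - x is an integer, which exhibits the divisibility.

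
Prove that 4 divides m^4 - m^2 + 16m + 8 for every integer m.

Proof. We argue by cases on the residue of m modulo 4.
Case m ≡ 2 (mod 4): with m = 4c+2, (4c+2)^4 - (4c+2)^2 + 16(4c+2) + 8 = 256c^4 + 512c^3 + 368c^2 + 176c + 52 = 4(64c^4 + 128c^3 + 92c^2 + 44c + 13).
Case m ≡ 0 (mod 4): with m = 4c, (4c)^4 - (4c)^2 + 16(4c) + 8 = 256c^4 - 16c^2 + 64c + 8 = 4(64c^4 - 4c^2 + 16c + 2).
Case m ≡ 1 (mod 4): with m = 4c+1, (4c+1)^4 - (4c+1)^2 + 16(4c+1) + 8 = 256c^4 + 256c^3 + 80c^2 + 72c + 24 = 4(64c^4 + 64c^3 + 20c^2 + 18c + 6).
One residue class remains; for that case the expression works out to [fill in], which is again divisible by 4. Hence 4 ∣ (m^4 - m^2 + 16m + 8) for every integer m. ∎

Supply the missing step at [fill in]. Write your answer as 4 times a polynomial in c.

4(64c^4 + 192c^3 + 212c^2 + 118c + 32)

Only m ≡ 3 (mod 4) is unaccounted for. Put m = 4c+3:
(4c+3)^4 - (4c+3)^2 + 16(4c+3) + 8 expands to 256c^4 + 768c^3 + 848c^2 + 472c + 128,
and factoring out 4 leaves 4(64c^4 + 192c^3 + 212c^2 + 118c + 32).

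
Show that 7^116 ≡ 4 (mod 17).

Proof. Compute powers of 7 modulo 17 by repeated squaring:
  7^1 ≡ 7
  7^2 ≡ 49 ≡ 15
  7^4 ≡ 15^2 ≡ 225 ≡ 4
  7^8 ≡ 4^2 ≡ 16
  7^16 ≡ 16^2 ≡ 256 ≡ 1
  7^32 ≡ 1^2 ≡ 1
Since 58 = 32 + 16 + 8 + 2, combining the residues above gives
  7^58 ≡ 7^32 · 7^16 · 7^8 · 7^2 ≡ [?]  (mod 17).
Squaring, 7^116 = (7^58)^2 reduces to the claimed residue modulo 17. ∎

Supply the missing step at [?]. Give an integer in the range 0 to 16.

2

7^32 · 7^16 · 7^8 · 7^2 ≡ 1 · 1 · 16 · 15 = 240.
240 mod 17 = 2, so 7^58 ≡ 2 (mod 17).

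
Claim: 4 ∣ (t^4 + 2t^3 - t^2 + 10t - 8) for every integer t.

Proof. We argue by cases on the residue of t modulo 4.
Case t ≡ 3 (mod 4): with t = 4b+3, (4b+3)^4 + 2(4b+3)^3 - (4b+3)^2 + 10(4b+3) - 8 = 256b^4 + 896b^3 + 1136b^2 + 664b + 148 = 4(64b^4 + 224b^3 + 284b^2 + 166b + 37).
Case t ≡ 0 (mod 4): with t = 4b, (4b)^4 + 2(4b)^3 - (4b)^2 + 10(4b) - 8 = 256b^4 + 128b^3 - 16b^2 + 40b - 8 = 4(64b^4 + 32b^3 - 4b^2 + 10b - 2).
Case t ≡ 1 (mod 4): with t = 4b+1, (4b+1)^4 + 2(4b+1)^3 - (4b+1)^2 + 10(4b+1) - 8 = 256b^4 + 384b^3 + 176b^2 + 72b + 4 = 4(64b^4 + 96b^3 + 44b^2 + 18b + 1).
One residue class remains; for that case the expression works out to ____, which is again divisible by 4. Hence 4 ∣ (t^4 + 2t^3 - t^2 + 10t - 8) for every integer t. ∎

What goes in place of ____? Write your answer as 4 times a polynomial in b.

4(64b^4 + 160b^3 + 140b^2 + 62b + 10)

The residues treated are {3, 0, 1}, so the missing case is t ≡ 2 (mod 4); write t = 4b+2.
Then (4b+2)^4 + 2(4b+2)^3 - (4b+2)^2 + 10(4b+2) - 8 = 256b^4 + 640b^3 + 560b^2 + 248b + 40 = 4(64b^4 + 160b^3 + 140b^2 + 62b + 10).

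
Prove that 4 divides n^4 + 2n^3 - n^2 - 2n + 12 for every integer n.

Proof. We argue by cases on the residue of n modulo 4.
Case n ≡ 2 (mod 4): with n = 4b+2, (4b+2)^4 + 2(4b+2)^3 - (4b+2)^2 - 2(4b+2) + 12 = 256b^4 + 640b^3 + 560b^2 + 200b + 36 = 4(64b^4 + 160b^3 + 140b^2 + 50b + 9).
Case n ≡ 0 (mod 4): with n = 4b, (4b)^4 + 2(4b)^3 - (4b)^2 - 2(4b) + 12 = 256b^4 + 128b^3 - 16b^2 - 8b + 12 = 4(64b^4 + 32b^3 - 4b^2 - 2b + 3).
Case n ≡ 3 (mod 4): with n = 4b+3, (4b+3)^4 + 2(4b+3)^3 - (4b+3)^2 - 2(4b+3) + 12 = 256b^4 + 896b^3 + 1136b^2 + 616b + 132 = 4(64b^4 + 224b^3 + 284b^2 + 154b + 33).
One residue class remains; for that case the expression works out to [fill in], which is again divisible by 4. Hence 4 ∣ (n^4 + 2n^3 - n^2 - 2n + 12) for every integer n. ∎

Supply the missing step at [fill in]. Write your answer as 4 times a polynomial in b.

Only n ≡ 1 (mod 4) is unaccounted for. Put n = 4b+1:
(4b+1)^4 + 2(4b+1)^3 - (4b+1)^2 - 2(4b+1) + 12 expands to 256b^4 + 384b^3 + 176b^2 + 24b + 12,
and factoring out 4 leaves 4(64b^4 + 96b^3 + 44b^2 + 6b + 3).

4(64b^4 + 96b^3 + 44b^2 + 6b + 3)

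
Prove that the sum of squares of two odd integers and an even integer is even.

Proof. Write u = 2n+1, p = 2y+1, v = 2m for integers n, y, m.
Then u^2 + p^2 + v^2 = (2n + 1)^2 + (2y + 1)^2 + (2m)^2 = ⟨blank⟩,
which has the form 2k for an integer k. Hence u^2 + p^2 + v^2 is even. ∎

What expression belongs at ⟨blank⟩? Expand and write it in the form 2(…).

(2n + 1)^2 + (2y + 1)^2 + (2m)^2 = 4m^2 + 4n^2 + 4n + 4y^2 + 4y + 2
= 2(2m^2 + 2n^2 + 2n + 2y^2 + 2y + 1).
Since 2m^2 + 2n^2 + 2n + 2y^2 + 2y + 1 is an integer, the sum of squares is of the form 2k for an integer k.

2(2m^2 + 2n^2 + 2n + 2y^2 + 2y + 1)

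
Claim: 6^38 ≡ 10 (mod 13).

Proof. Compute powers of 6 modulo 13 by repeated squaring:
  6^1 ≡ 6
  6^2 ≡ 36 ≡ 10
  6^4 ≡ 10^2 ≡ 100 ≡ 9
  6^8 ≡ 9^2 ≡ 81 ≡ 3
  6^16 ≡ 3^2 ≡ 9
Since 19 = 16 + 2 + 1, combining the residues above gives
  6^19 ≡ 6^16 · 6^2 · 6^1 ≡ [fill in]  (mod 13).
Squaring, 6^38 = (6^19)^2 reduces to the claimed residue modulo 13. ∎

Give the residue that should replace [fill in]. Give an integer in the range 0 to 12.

6^16 · 6^2 · 6^1 ≡ 9 · 10 · 6 = 540.
540 mod 13 = 7, so 6^19 ≡ 7 (mod 13).

7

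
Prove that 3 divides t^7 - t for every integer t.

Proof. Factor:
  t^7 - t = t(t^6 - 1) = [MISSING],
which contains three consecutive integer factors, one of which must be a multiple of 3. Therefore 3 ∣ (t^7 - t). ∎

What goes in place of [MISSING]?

t^6 - 1 = (t^2 - 1)(t^4 + t^2 + 1), and t^2 - 1 = (t-1)(t+1).
So t(t^6 - 1) = (t - 1)t(t + 1)(t^4 + t^2 + 1).

(t - 1)t(t + 1)(t^4 + t^2 + 1)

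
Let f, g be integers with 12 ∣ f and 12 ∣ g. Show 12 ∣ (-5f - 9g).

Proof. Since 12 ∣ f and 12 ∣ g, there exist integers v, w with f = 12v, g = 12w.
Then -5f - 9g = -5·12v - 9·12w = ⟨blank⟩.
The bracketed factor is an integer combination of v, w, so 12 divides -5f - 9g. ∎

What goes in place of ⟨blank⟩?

Each term has a factor of 12: -5·12v - 9·12w = 12·(-5v - 9w).
Since -5v - 9w is an integer, 12 ∣ (-5f - 9g).

12(-5v - 9w)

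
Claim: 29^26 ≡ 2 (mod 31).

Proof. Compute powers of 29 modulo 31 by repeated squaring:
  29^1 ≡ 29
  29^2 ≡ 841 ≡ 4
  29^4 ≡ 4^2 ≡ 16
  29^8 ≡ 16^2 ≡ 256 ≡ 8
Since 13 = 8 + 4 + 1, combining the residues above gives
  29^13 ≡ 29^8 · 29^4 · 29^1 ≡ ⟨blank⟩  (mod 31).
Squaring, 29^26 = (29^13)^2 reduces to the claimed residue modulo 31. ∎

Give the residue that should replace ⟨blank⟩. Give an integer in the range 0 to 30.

23

Multiply the listed residues: 8 · 16 · 29 = 128 → 3712.
Reducing modulo 31: 3712 = 119·31 + 23, so 29^13 ≡ 23.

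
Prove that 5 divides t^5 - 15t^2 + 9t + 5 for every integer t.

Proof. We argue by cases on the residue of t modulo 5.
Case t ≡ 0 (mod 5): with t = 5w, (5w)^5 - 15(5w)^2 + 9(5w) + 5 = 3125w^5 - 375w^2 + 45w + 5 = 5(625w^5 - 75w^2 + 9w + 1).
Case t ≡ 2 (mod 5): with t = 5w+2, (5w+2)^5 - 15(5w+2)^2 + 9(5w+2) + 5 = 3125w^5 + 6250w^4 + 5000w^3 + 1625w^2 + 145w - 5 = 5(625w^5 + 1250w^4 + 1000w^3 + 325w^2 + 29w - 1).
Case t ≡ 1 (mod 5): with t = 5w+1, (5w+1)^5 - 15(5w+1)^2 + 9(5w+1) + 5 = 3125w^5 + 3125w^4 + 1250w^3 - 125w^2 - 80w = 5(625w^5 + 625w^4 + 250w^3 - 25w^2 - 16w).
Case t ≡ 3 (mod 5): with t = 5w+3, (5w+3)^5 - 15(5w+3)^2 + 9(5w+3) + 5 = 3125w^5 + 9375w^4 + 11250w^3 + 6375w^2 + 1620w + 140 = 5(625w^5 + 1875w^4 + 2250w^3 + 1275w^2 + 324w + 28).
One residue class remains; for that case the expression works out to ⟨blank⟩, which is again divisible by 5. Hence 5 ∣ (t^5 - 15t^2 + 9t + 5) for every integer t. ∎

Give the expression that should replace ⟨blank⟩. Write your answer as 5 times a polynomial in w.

5(625w^5 + 2500w^4 + 4000w^3 + 3125w^2 + 1169w + 165)

The residues treated are {0, 2, 1, 3}, so the missing case is t ≡ 4 (mod 5); write t = 5w+4.
Then (5w+4)^5 - 15(5w+4)^2 + 9(5w+4) + 5 = 3125w^5 + 12500w^4 + 20000w^3 + 15625w^2 + 5845w + 825 = 5(625w^5 + 2500w^4 + 4000w^3 + 3125w^2 + 1169w + 165).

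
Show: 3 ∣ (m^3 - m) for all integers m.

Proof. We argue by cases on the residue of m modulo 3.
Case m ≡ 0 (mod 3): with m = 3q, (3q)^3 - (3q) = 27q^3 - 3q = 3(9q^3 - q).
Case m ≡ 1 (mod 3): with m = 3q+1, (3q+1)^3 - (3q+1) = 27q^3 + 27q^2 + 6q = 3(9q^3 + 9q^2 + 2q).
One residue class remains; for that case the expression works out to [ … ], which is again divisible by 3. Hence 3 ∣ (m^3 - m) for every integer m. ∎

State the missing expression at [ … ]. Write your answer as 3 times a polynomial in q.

Only m ≡ 2 (mod 3) is unaccounted for. Put m = 3q+2:
(3q+2)^3 - (3q+2) expands to 27q^3 + 54q^2 + 33q + 6,
and factoring out 3 leaves 3(9q^3 + 18q^2 + 11q + 2).

3(9q^3 + 18q^2 + 11q + 2)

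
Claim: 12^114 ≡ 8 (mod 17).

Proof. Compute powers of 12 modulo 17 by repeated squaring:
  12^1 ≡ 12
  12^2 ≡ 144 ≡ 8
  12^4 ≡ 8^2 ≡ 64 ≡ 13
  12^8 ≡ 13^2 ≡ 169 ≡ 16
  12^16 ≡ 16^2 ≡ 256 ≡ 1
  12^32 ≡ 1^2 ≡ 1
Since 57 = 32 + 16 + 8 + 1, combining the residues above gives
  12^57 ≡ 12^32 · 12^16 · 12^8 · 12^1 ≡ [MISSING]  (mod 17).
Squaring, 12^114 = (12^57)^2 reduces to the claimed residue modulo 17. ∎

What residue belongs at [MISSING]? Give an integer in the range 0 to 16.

Multiply the listed residues: 1 · 1 · 16 · 12 = 1 → 16 → 192.
Reducing modulo 17: 192 = 11·17 + 5, so 12^57 ≡ 5.

5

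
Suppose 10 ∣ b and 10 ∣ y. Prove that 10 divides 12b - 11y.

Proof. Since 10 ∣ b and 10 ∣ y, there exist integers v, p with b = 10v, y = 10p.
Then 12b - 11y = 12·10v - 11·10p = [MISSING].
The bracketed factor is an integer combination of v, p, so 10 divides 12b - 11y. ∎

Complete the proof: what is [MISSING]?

Each term has a factor of 10: 12·10v - 11·10p = 10·(-11p + 12v).
Since -11p + 12v is an integer, 10 ∣ (12b - 11y).

10(-11p + 12v)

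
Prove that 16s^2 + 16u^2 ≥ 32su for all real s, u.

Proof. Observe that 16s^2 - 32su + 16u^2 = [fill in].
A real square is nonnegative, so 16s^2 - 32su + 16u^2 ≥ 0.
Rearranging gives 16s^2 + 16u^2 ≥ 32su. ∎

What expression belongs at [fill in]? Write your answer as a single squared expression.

(4s - 4u)^2

16s^2 - 32su + 16u^2 is a perfect-square trinomial: the outer terms are (4s)^2 and (4u)^2, and the cross term is -2·4s·4u.
So 16s^2 - 32su + 16u^2 = (4s - 4u)^2 ≥ 0.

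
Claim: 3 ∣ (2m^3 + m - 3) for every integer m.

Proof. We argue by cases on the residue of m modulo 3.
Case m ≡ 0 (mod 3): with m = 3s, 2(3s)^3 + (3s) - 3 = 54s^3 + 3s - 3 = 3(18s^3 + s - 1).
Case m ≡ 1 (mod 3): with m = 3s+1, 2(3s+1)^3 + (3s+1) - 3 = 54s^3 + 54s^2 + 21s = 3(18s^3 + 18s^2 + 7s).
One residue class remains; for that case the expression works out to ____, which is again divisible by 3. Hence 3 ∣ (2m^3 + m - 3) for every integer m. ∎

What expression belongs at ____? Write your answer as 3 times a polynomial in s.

The residues treated are {0, 1}, so the missing case is m ≡ 2 (mod 3); write m = 3s+2.
Then 2(3s+2)^3 + (3s+2) - 3 = 54s^3 + 108s^2 + 75s + 15 = 3(18s^3 + 36s^2 + 25s + 5).

3(18s^3 + 36s^2 + 25s + 5)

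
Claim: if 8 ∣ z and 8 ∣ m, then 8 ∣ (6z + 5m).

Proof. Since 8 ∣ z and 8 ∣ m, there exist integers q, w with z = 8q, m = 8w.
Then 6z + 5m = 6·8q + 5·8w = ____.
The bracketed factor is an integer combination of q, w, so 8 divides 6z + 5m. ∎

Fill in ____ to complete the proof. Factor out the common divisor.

Each term has a factor of 8: 6·8q + 5·8w = 8·(6q + 5w).
Since 6q + 5w is an integer, 8 ∣ (6z + 5m).

8(6q + 5w)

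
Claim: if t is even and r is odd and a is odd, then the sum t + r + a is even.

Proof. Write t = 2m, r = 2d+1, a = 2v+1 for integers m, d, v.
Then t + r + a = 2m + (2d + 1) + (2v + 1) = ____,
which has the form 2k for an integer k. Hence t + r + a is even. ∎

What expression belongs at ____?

2(d + m + v + 1)

2m + (2d + 1) + (2v + 1) = 2d + 2m + 2v + 2
= 2(d + m + v + 1).
Since d + m + v + 1 is an integer, the sum is of the form 2k for an integer k.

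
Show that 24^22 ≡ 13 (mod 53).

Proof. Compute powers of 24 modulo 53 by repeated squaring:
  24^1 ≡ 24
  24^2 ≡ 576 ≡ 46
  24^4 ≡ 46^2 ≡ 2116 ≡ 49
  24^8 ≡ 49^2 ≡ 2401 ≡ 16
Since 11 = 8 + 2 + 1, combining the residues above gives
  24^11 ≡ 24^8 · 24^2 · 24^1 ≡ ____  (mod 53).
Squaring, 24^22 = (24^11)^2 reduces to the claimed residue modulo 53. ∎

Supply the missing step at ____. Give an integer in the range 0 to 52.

15

Multiply the listed residues: 16 · 46 · 24 = 736 → 17664.
Reducing modulo 53: 17664 = 333·53 + 15, so 24^11 ≡ 15.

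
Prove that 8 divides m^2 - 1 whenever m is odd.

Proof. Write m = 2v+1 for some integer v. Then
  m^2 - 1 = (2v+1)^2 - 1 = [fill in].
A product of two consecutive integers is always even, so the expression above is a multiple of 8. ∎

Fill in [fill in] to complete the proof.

(2v+1)^2 - 1 = 4v^2 + 4v + 1 - 1 = 4v^2 + 4v = 4v(v+1).
Since v and v+1 are consecutive, v(v+1) is even, and 4·(even) is a multiple of 8.

4v(v + 1)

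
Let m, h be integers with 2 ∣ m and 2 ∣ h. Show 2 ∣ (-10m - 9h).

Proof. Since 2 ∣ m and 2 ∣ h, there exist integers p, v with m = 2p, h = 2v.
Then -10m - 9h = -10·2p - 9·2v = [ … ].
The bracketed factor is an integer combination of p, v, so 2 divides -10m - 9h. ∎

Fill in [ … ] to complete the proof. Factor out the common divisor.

2(-10p - 9v)

Each term has a factor of 2: -10·2p - 9·2v = 2·(-10p - 9v).
Since -10p - 9v is an integer, 2 ∣ (-10m - 9h).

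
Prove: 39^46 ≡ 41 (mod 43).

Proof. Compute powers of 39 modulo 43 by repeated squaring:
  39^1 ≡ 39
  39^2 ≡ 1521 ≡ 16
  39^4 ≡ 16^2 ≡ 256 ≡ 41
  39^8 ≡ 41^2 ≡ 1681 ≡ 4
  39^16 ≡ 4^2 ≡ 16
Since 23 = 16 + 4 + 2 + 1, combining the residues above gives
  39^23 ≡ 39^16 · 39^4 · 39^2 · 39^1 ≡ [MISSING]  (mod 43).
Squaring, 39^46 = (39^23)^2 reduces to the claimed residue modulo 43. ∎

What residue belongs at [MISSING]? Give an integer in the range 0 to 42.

27

Multiply the listed residues: 16 · 41 · 16 · 39 = 656 → 10496 → 409344.
Reducing modulo 43: 409344 = 9519·43 + 27, so 39^23 ≡ 27.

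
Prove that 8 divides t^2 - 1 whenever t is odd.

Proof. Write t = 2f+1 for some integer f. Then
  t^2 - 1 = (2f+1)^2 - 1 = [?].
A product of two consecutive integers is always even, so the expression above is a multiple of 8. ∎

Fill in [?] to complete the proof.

(2f+1)^2 - 1 = 4f^2 + 4f + 1 - 1 = 4f^2 + 4f = 4f(f+1).
Since f and f+1 are consecutive, f(f+1) is even, and 4·(even) is a multiple of 8.

4f(f + 1)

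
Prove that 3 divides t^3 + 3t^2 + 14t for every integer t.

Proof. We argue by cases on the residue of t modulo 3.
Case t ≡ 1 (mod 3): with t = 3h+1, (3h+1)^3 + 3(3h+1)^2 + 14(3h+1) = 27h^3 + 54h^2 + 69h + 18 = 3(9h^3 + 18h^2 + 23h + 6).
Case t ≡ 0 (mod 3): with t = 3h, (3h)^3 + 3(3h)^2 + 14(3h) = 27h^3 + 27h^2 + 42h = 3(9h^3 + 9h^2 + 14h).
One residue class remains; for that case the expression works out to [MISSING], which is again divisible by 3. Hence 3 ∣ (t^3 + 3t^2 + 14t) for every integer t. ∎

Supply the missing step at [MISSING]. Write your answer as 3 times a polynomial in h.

3(9h^3 + 27h^2 + 38h + 16)

Only t ≡ 2 (mod 3) is unaccounted for. Put t = 3h+2:
(3h+2)^3 + 3(3h+2)^2 + 14(3h+2) expands to 27h^3 + 81h^2 + 114h + 48,
and factoring out 3 leaves 3(9h^3 + 27h^2 + 38h + 16).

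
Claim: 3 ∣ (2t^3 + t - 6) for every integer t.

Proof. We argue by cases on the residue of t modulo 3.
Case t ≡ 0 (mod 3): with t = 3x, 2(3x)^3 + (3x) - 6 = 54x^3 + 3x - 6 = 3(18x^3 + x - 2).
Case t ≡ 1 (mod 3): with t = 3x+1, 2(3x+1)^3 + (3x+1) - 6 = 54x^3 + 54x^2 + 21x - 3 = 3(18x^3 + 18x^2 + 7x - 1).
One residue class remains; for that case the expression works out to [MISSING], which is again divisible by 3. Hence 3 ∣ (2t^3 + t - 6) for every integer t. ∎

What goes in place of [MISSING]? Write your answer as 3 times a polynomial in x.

The residues treated are {0, 1}, so the missing case is t ≡ 2 (mod 3); write t = 3x+2.
Then 2(3x+2)^3 + (3x+2) - 6 = 54x^3 + 108x^2 + 75x + 12 = 3(18x^3 + 36x^2 + 25x + 4).

3(18x^3 + 36x^2 + 25x + 4)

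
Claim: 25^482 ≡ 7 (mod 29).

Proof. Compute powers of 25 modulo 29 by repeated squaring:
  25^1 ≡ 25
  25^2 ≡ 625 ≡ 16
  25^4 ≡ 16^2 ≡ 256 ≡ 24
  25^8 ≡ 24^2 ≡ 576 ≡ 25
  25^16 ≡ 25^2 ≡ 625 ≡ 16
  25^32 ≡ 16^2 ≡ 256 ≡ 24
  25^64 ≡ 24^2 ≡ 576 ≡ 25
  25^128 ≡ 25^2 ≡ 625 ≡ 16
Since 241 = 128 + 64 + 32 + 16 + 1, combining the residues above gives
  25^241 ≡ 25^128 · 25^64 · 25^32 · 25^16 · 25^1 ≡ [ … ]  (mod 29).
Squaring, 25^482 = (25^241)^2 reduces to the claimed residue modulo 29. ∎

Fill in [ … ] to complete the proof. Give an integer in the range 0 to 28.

23

25^128 · 25^64 · 25^32 · 25^16 · 25^1 ≡ 16 · 25 · 24 · 16 · 25 = 3840000.
3840000 mod 29 = 23, so 25^241 ≡ 23 (mod 29).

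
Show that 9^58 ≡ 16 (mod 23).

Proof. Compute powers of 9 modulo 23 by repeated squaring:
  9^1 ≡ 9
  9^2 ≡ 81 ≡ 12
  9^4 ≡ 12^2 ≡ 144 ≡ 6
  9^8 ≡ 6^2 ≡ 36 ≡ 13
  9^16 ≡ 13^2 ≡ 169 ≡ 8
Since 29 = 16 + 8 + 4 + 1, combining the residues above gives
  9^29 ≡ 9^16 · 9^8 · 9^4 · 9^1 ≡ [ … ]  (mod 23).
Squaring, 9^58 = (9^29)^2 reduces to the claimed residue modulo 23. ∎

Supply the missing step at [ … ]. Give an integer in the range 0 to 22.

Multiply the listed residues: 8 · 13 · 6 · 9 = 104 → 624 → 5616.
Reducing modulo 23: 5616 = 244·23 + 4, so 9^29 ≡ 4.

4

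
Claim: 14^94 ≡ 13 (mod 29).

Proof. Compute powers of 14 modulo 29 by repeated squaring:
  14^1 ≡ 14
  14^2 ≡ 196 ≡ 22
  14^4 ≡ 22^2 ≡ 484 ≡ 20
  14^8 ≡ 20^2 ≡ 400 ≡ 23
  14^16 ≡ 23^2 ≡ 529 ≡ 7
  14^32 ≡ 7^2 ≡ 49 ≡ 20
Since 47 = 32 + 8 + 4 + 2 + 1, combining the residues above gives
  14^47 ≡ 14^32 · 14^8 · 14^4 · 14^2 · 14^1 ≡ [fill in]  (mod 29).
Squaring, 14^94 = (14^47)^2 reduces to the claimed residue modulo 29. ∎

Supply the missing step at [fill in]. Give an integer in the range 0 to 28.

14^32 · 14^8 · 14^4 · 14^2 · 14^1 ≡ 20 · 23 · 20 · 22 · 14 = 2833600.
2833600 mod 29 = 10, so 14^47 ≡ 10 (mod 29).

10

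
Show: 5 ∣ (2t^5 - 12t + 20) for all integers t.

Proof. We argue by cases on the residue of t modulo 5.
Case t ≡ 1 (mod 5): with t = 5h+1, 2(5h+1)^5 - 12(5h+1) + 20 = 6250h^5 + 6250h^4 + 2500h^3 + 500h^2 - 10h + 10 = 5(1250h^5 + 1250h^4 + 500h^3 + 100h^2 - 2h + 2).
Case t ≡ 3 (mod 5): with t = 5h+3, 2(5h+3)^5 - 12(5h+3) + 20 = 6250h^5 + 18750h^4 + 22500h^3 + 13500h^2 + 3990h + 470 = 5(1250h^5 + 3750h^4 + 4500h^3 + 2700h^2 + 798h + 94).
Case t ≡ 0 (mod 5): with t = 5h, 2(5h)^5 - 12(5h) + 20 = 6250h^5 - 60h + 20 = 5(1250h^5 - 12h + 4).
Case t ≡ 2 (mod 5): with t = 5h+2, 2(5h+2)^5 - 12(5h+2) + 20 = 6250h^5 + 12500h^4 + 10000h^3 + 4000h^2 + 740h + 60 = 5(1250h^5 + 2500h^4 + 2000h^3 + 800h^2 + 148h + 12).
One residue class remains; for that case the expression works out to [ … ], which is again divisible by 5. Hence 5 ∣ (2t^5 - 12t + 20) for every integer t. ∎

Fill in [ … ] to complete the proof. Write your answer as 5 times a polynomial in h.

5(1250h^5 + 5000h^4 + 8000h^3 + 6400h^2 + 2548h + 404)

Only t ≡ 4 (mod 5) is unaccounted for. Put t = 5h+4:
2(5h+4)^5 - 12(5h+4) + 20 expands to 6250h^5 + 25000h^4 + 40000h^3 + 32000h^2 + 12740h + 2020,
and factoring out 5 leaves 5(1250h^5 + 5000h^4 + 8000h^3 + 6400h^2 + 2548h + 404).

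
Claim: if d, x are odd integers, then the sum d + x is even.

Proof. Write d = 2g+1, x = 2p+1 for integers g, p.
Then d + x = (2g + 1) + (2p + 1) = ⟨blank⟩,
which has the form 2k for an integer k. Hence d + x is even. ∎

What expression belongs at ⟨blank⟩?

2(g + p + 1)

Expanding: (2g + 1) + (2p + 1) = 2g + 2p + 2.
Every term is even; pulling out the factor of 2 gives 2(g + p + 1).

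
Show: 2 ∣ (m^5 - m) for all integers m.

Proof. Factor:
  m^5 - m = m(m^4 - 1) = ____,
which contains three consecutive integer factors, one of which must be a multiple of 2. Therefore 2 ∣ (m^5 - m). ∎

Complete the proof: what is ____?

m^4 - 1 = (m^2 - 1)(m^2 + 1), and m^2 - 1 = (m-1)(m+1).
So m(m^4 - 1) = (m - 1)m(m + 1)(m^2 + 1).

(m - 1)m(m + 1)(m^2 + 1)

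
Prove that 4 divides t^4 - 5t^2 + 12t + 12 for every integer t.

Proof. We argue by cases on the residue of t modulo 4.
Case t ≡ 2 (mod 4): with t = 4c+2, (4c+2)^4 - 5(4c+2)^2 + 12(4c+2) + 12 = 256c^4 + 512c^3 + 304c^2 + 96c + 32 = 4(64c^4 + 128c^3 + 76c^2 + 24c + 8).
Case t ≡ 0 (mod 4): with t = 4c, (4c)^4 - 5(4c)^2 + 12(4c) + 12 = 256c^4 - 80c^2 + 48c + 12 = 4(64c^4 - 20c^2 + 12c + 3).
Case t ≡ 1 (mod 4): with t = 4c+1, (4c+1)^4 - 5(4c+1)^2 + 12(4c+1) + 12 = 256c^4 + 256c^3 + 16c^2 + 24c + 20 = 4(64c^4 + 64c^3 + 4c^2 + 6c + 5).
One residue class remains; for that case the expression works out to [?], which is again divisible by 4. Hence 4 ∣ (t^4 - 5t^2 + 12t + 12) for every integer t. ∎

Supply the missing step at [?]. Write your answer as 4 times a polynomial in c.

4(64c^4 + 192c^3 + 196c^2 + 90c + 21)

The residues treated are {2, 0, 1}, so the missing case is t ≡ 3 (mod 4); write t = 4c+3.
Then (4c+3)^4 - 5(4c+3)^2 + 12(4c+3) + 12 = 256c^4 + 768c^3 + 784c^2 + 360c + 84 = 4(64c^4 + 192c^3 + 196c^2 + 90c + 21).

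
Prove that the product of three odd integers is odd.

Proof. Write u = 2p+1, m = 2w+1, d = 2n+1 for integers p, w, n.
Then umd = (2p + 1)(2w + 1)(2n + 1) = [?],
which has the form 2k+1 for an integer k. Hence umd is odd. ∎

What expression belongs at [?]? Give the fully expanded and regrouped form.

Expanding: (2p + 1)(2w + 1)(2n + 1) = 8npw + 4np + 4nw + 2n + 4pw + 2p + 2w + 1.
Every term except the constant is even, so this is 2(4npw + 2np + 2nw + n + 2pw + p + w) + 1,
and 4npw + 2np + 2nw + n + 2pw + p + w ∈ ℤ gives the required form.

2(4npw + 2np + 2nw + n + 2pw + p + w) + 1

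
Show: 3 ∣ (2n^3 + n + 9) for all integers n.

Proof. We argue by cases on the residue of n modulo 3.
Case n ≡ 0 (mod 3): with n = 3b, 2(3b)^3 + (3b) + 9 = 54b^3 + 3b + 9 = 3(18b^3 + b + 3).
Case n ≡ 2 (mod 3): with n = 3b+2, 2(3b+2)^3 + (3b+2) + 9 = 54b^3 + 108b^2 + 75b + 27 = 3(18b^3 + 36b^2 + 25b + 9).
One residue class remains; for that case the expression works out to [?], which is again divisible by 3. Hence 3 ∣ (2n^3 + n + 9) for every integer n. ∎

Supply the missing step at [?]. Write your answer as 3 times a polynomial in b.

3(18b^3 + 18b^2 + 7b + 4)

The residues treated are {0, 2}, so the missing case is n ≡ 1 (mod 3); write n = 3b+1.
Then 2(3b+1)^3 + (3b+1) + 9 = 54b^3 + 54b^2 + 21b + 12 = 3(18b^3 + 18b^2 + 7b + 4).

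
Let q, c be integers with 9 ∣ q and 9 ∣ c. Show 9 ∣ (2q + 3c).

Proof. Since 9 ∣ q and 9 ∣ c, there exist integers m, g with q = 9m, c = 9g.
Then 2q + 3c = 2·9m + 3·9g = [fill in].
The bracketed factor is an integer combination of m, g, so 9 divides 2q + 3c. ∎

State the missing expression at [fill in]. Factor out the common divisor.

Each term has a factor of 9: 2·9m + 3·9g = 9·(3g + 2m).
Since 3g + 2m is an integer, 9 ∣ (2q + 3c).

9(3g + 2m)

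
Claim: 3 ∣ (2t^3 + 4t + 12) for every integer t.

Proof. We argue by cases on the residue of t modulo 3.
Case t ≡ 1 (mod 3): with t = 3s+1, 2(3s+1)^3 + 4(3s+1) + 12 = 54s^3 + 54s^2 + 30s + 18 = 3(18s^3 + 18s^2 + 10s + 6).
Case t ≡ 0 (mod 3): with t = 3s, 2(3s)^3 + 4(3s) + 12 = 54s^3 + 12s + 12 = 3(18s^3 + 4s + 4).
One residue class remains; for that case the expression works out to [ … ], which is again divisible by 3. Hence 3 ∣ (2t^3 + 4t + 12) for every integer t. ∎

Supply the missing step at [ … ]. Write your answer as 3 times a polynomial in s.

3(18s^3 + 36s^2 + 28s + 12)

Only t ≡ 2 (mod 3) is unaccounted for. Put t = 3s+2:
2(3s+2)^3 + 4(3s+2) + 12 expands to 54s^3 + 108s^2 + 84s + 36,
and factoring out 3 leaves 3(18s^3 + 36s^2 + 28s + 12).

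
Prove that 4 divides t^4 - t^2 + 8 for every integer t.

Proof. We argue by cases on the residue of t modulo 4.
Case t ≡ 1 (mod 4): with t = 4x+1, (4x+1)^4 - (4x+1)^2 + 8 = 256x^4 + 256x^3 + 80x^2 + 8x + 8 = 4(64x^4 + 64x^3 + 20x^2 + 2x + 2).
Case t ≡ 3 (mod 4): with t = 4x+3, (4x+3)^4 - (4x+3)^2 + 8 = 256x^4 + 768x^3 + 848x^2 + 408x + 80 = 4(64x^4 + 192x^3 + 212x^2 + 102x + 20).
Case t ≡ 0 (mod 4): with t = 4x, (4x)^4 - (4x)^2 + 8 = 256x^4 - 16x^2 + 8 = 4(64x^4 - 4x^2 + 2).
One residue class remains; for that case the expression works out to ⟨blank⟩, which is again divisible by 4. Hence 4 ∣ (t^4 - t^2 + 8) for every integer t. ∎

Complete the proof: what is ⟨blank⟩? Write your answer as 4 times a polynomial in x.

Only t ≡ 2 (mod 4) is unaccounted for. Put t = 4x+2:
(4x+2)^4 - (4x+2)^2 + 8 expands to 256x^4 + 512x^3 + 368x^2 + 112x + 20,
and factoring out 4 leaves 4(64x^4 + 128x^3 + 92x^2 + 28x + 5).

4(64x^4 + 128x^3 + 92x^2 + 28x + 5)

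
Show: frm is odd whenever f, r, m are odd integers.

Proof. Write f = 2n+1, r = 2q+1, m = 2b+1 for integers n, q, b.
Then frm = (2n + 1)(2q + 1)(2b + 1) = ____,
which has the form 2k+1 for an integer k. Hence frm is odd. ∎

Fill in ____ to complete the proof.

Expanding: (2n + 1)(2q + 1)(2b + 1) = 8bnq + 4bn + 4bq + 2b + 4nq + 2n + 2q + 1.
Every term except the constant is even, so this is 2(4bnq + 2bn + 2bq + b + 2nq + n + q) + 1,
and 4bnq + 2bn + 2bq + b + 2nq + n + q ∈ ℤ gives the required form.

2(4bnq + 2bn + 2bq + b + 2nq + n + q) + 1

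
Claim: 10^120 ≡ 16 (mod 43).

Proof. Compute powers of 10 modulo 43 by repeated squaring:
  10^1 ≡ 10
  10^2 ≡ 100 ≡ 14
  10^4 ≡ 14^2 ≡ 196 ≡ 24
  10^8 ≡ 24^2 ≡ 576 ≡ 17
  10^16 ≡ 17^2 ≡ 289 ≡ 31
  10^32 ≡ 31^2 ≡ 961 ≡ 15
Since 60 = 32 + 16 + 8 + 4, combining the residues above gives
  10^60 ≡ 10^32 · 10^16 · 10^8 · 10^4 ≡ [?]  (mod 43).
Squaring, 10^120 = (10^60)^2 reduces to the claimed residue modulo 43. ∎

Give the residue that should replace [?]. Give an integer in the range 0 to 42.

4

Multiply the listed residues: 15 · 31 · 17 · 24 = 465 → 7905 → 189720.
Reducing modulo 43: 189720 = 4412·43 + 4, so 10^60 ≡ 4.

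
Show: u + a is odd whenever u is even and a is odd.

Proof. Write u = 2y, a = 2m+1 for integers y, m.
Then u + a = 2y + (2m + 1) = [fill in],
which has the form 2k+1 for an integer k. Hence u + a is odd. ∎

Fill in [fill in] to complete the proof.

2y + (2m + 1) = 2m + 2y + 1
= 2(m + y) + 1.
Since m + y is an integer, the sum is of the form 2k+1 for an integer k.

2(m + y) + 1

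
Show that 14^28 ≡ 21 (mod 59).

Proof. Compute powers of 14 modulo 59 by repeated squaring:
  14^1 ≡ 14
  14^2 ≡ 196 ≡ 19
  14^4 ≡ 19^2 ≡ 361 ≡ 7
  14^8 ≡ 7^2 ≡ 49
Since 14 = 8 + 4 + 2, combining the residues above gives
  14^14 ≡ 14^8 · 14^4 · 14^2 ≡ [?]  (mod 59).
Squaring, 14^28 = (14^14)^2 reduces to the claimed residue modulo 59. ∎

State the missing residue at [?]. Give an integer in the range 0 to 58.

27

Multiply the listed residues: 49 · 7 · 19 = 343 → 6517.
Reducing modulo 59: 6517 = 110·59 + 27, so 14^14 ≡ 27.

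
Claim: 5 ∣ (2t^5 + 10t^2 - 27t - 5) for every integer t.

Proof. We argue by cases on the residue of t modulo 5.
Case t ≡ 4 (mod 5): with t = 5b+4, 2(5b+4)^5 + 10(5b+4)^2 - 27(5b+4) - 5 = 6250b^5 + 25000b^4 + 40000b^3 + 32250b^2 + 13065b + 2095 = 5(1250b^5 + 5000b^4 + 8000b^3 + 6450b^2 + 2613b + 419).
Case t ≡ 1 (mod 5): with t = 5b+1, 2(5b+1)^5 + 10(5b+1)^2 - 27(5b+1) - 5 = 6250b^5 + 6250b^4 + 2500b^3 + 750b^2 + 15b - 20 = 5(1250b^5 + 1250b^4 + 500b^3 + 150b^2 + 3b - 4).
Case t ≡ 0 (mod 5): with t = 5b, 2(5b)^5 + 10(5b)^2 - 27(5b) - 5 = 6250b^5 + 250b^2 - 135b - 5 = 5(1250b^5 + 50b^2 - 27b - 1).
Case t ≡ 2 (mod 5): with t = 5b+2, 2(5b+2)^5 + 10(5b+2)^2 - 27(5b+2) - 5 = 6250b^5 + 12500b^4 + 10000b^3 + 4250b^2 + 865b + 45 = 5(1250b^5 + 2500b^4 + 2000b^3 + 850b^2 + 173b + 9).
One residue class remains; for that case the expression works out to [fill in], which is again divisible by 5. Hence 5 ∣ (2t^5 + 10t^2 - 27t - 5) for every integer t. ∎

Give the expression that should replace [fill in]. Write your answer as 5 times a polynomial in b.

Only t ≡ 3 (mod 5) is unaccounted for. Put t = 5b+3:
2(5b+3)^5 + 10(5b+3)^2 - 27(5b+3) - 5 expands to 6250b^5 + 18750b^4 + 22500b^3 + 13750b^2 + 4215b + 490,
and factoring out 5 leaves 5(1250b^5 + 3750b^4 + 4500b^3 + 2750b^2 + 843b + 98).

5(1250b^5 + 3750b^4 + 4500b^3 + 2750b^2 + 843b + 98)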